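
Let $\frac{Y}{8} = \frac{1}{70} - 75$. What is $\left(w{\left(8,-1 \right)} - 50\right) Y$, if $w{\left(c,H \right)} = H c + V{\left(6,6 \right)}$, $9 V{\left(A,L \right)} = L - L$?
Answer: $\frac{1217768}{35} \approx 34793.0$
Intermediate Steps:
$V{\left(A,L \right)} = 0$ ($V{\left(A,L \right)} = \frac{L - L}{9} = \frac{1}{9} \cdot 0 = 0$)
$w{\left(c,H \right)} = H c$ ($w{\left(c,H \right)} = H c + 0 = H c$)
$Y = - \frac{20996}{35}$ ($Y = 8 \left(\frac{1}{70} - 75\right) = 8 \left(- \frac{5249}{70}\right) = - \frac{20996}{35} \approx -599.89$)
$\left(w{\left(8,-1 \right)} - 50\right) Y = \left(\left(-1\right) 8 - 50\right) \left(- \frac{20996}{35}\right) = \left(-8 - 50\right) \left(- \frac{20996}{35}\right) = \left(-58\right) \left(- \frac{20996}{35}\right) = \frac{1217768}{35}$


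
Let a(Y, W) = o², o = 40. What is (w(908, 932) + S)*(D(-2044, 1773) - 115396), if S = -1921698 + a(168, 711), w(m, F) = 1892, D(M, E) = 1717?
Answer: 218059739874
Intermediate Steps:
a(Y, W) = 1600 (a(Y, W) = 40² = 1600)
S = -1920098 (S = -1921698 + 1600 = -1920098)
(w(908, 932) + S)*(D(-2044, 1773) - 115396) = (1892 - 1920098)*(1717 - 115396) = -1918206*(-113679) = 218059739874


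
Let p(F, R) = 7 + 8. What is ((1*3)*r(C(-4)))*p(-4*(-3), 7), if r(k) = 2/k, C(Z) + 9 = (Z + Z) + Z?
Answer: -30/7 ≈ -4.2857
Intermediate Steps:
C(Z) = -9 + 3*Z (C(Z) = -9 + ((Z + Z) + Z) = -9 + (2*Z + Z) = -9 + 3*Z)
p(F, R) = 15
((1*3)*r(C(-4)))*p(-4*(-3), 7) = ((1*3)*(2/(-9 + 3*(-4))))*15 = (3*(2/(-9 - 12)))*15 = (3*(2/(-21)))*15 = (3*(2*(-1/21)))*15 = (3*(-2/21))*15 = -2/7*15 = -30/7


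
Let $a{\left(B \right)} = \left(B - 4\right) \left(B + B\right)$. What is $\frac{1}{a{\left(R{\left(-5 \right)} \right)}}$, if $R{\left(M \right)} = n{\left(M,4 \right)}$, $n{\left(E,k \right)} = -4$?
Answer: $\frac{1}{64} \approx 0.015625$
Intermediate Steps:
$R{\left(M \right)} = -4$
$a{\left(B \right)} = 2 B \left(-4 + B\right)$ ($a{\left(B \right)} = \left(-4 + B\right) 2 B = 2 B \left(-4 + B\right)$)
$\frac{1}{a{\left(R{\left(-5 \right)} \right)}} = \frac{1}{2 \left(-4\right) \left(-4 - 4\right)} = \frac{1}{2 \left(-4\right) \left(-8\right)} = \frac{1}{64}$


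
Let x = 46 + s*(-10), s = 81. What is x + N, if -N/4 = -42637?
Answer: 169784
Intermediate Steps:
N = 170548 (N = -4*(-42637) = 170548)
x = -764 (x = 46 + 81*(-10) = 46 - 810 = -764)
x + N = -764 + 170548 = 169784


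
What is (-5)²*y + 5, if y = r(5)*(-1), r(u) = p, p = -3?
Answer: 80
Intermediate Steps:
r(u) = -3
y = 3 (y = -3*(-1) = 3)
(-5)²*y + 5 = (-5)²*3 + 5 = 25*3 + 5 = 75 + 5 = 80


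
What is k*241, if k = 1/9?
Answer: 241/9 ≈ 26.778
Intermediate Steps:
k = ⅑ ≈ 0.11111
k*241 = (⅑)*241 = 241/9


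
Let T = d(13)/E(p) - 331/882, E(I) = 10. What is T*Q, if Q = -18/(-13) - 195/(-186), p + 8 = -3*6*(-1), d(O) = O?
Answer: 3998479/1777230 ≈ 2.2498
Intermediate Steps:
p = 10 (p = -8 - 3*6*(-1) = -8 - 18*(-1) = -8 + 18 = 10)
Q = 1961/806 (Q = -18*(-1/13) - 195*(-1/186) = 18/13 + 65/62 = 1961/806 ≈ 2.4330)
T = 2039/2205 (T = 13/10 - 331/882 = 2039/2205 ≈ 0.92472)
T*Q = (2039/2205)*(1961/806) = 3998479/1777230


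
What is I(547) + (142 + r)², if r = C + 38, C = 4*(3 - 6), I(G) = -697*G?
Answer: -353035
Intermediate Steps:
C = -12 (C = 4*(-3) = -12)
r = 26 (r = -12 + 38 = 26)
I(547) + (142 + r)² = -697*547 + (142 + 26)² = -381259 + 168² = -381259 + 28224 = -353035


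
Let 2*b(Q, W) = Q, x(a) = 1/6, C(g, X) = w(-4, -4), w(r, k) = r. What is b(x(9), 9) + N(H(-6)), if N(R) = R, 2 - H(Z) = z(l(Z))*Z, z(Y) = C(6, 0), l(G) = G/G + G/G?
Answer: -263/12 ≈ -21.917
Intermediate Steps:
C(g, X) = -4
x(a) = ⅙
b(Q, W) = Q/2
l(G) = 2 (l(G) = 1 + 1 = 2)
z(Y) = -4
H(Z) = 2 + 4*Z (H(Z) = 2 - (-4)*Z = 2 + 4*Z)
b(x(9), 9) + N(H(-6)) = (½)*(⅙) + (2 + 4*(-6)) = 1/12 + (2 - 24) = 1/12 - 22 = -263/12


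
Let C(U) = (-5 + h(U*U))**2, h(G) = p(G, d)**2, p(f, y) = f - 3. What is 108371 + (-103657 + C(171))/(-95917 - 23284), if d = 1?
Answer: -730786699193453093/119201 ≈ -6.1307e+12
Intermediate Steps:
p(f, y) = -3 + f
h(G) = (-3 + G)**2
C(U) = (-5 + (-3 + U**2)**2)**2 (C(U) = (-5 + (-3 + U*U)**2)**2 = (-5 + (-3 + U**2)**2)**2)
108371 + (-103657 + C(171))/(-95917 - 23284) = 108371 + (-103657 + (-5 + (-3 + 171**2)**2)**2)/(-95917 - 23284) = 108371 + (-103657 + (-5 + (-3 + 29241)**2)**2)/(-119201) = 108371 + (-103657 + (-5 + 29238**2)**2)*(-1/119201) = 108371 + (-103657 + (-5 + 854860644)**2)*(-1/119201) = 108371 + (-103657 + 854860639**2)*(-1/119201) = 108371 + (-103657 + 730786712111488321)*(-1/119201) = 108371 + 730786712111384664*(-1/119201) = 108371 - 730786712111384664/119201 = -730786699193453093/119201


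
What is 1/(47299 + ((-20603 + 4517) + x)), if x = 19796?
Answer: 1/51009 ≈ 1.9604e-5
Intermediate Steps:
1/(47299 + ((-20603 + 4517) + x)) = 1/(47299 + ((-20603 + 4517) + 19796)) = 1/(47299 + (-16086 + 19796)) = 1/(47299 + 3710) = 1/51009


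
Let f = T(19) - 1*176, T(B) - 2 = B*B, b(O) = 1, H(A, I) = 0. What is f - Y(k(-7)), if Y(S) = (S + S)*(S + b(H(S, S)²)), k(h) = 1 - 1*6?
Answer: 147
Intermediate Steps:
T(B) = 2 + B² (T(B) = 2 + B*B = 2 + B²)
k(h) = -5 (k(h) = 1 - 6 = -5)
Y(S) = 2*S*(1 + S) (Y(S) = (S + S)*(S + 1) = (2*S)*(1 + S) = 2*S*(1 + S))
f = 187 (f = (2 + 19²) - 1*176 = (2 + 361) - 176 = 363 - 176 = 187)
f - Y(k(-7)) = 187 - 2*(-5)*(1 - 5) = 187 - 2*(-5)*(-4) = 187 - 1*40 = 187 - 40 = 147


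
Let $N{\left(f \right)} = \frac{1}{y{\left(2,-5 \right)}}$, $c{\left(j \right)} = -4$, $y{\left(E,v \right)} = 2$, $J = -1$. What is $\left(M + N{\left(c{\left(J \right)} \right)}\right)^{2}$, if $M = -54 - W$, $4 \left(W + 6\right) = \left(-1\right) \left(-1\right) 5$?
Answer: $\frac{38025}{16} \approx 2376.6$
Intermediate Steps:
$W = - \frac{19}{4}$ ($W = -6 + \frac{\left(-1\right) \left(-1\right) 5}{4} = -6 + \frac{1 \cdot 5}{4} = -6 + \frac{1}{4} \cdot 5 = -6 + \frac{5}{4} = - \frac{19}{4} \approx -4.75$)
$N{\left(f \right)} = \frac{1}{2}$
$M = - \frac{197}{4}$ ($M = -54 - - \frac{19}{4} = -54 + \frac{19}{4} = - \frac{197}{4} \approx -49.25$)
$\left(M + N{\left(c{\left(J \right)} \right)}\right)^{2} = \left(- \frac{197}{4} + \frac{1}{2}\right)^{2} = \left(- \frac{195}{4}\right)^{2} = \frac{38025}{16}$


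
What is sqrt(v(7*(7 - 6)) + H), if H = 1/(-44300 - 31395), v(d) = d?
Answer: 2*sqrt(10027013870)/75695 ≈ 2.6457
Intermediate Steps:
H = -1/75695 (H = 1/(-75695) = -1/75695 ≈ -1.3211e-5)
sqrt(v(7*(7 - 6)) + H) = sqrt(7*(7 - 6) - 1/75695) = sqrt(7*1 - 1/75695) = sqrt(7 - 1/75695) = sqrt(529864/75695) = 2*sqrt(10027013870)/75695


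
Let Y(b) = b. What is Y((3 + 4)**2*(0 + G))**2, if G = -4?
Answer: 38416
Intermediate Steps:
Y((3 + 4)**2*(0 + G))**2 = ((3 + 4)**2*(0 - 4))**2 = (7**2*(-4))**2 = (49*(-4))**2 = (-196)**2 = 38416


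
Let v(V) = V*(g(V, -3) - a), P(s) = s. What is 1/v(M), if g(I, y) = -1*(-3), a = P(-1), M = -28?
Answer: -1/112 ≈ -0.0089286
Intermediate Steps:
a = -1
g(I, y) = 3
v(V) = 4*V (v(V) = V*(3 - 1*(-1)) = V*(3 + 1) = V*4 = 4*V)
1/v(M) = 1/(4*(-28)) = 1/(-112) = -1/112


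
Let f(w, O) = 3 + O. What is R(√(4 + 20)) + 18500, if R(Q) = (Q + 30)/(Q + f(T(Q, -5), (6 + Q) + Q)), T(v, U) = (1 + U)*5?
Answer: 277478/15 + 6*√6/5 ≈ 18501.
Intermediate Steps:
T(v, U) = 5 + 5*U
R(Q) = (30 + Q)/(9 + 3*Q) (R(Q) = (Q + 30)/(Q + (3 + ((6 + Q) + Q))) = (30 + Q)/(Q + (3 + (6 + 2*Q))) = (30 + Q)/(Q + (9 + 2*Q)) = (30 + Q)/(9 + 3*Q))
R(√(4 + 20)) + 18500 = (30 + √(4 + 20))/(3*(3 + √(4 + 20))) + 18500 = (30 + √24)/(3*(3 + √24)) + 18500 = (30 + 2*√6)/(3*(3 + 2*√6)) + 18500 = 18500 + (30 + 2*√6)/(3*(3 + 2*√6))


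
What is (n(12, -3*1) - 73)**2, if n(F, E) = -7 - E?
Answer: 5929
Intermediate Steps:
(n(12, -3*1) - 73)**2 = ((-7 - (-3)) - 73)**2 = ((-7 - 1*(-3)) - 73)**2 = ((-7 + 3) - 73)**2 = (-4 - 73)**2 = (-77)**2 = 5929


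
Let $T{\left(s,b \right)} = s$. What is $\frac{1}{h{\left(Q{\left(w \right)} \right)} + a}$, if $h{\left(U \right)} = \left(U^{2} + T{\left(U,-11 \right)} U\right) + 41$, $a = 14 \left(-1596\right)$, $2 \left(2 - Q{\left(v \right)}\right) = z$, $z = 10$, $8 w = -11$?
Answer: $- \frac{1}{22285} \approx -4.4873 \cdot 10^{-5}$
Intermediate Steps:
$w = - \frac{11}{8}$ ($w = \frac{1}{8} \left(-11\right) = - \frac{11}{8} \approx -1.375$)
$Q{\left(v \right)} = -3$ ($Q{\left(v \right)} = 2 - 5 = -3$)
$a = -22344$
$h{\left(U \right)} = 41 + 2 U^{2}$ ($h{\left(U \right)} = \left(U^{2} + U U\right) + 41 = \left(U^{2} + U^{2}\right) + 41 = 2 U^{2} + 41 = 41 + 2 U^{2}$)
$\frac{1}{h{\left(Q{\left(w \right)} \right)} + a} = \frac{1}{\left(41 + 2 \left(-3\right)^{2}\right) - 22344} = \frac{1}{\left(41 + 2 \cdot 9\right) - 22344} = \frac{1}{\left(41 + 18\right) - 22344} = \frac{1}{59 - 22344} = \frac{1}{-22285} = - \frac{1}{22285}$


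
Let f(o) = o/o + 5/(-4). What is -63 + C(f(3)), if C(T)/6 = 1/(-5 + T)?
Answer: -449/7 ≈ -64.143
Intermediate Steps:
f(o) = -¼ (f(o) = 1 + 5*(-¼) = 1 - 5/4 = -¼)
C(T) = 6/(-5 + T)
-63 + C(f(3)) = -63 + 6/(-5 - ¼) = -63 + 6/(-21/4) = -63 + 6*(-4/21) = -63 - 8/7 = -449/7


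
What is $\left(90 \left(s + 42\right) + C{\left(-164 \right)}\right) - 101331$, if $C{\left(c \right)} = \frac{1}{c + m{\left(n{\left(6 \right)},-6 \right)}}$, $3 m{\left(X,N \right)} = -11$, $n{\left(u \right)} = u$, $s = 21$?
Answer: $- \frac{48117486}{503} \approx -95661.0$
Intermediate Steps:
$m{\left(X,N \right)} = - \frac{11}{3}$ ($m{\left(X,N \right)} = \frac{1}{3} \left(-11\right) = - \frac{11}{3}$)
$C{\left(c \right)} = \frac{1}{- \frac{11}{3} + c}$ ($C{\left(c \right)} = \frac{1}{c - \frac{11}{3}} = \frac{1}{- \frac{11}{3} + c}$)
$\left(90 \left(s + 42\right) + C{\left(-164 \right)}\right) - 101331 = \left(90 \left(21 + 42\right) + \frac{3}{-11 + 3 \left(-164\right)}\right) - 101331 = \left(90 \cdot 63 + \frac{3}{-11 - 492}\right) - 101331 = \left(5670 + \frac{3}{-503}\right) - 101331 = \left(5670 + 3 \left(- \frac{1}{503}\right)\right) - 101331 = \left(5670 - \frac{3}{503}\right) - 101331 = \frac{2852007}{503} - 101331 = - \frac{48117486}{503}$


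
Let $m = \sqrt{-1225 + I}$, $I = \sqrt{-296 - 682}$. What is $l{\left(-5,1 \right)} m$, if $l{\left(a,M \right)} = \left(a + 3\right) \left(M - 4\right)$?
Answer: $6 \sqrt{-1225 + i \sqrt{978}} \approx 2.6803 + 210.02 i$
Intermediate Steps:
$I = i \sqrt{978}$ ($I = \sqrt{-978} = i \sqrt{978} \approx 31.273 i$)
$l{\left(a,M \right)} = \left(-4 + M\right) \left(3 + a\right)$ ($l{\left(a,M \right)} = \left(3 + a\right) \left(-4 + M\right) = \left(-4 + M\right) \left(3 + a\right)$)
$m = \sqrt{-1225 + i \sqrt{978}} \approx 0.4467 + 35.003 i$
$l{\left(-5,1 \right)} m = \left(-12 - -20 + 3 \cdot 1 + 1 \left(-5\right)\right) \sqrt{-1225 + i \sqrt{978}} = \left(-12 + 20 + 3 - 5\right) \sqrt{-1225 + i \sqrt{978}} = 6 \sqrt{-1225 + i \sqrt{978}}$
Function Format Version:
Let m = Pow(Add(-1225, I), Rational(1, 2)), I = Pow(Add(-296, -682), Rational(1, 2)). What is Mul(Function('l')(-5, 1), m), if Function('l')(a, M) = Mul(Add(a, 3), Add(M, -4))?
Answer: Mul(6, Pow(Add(-1225, Mul(I, Pow(978, Rational(1, 2)))), Rational(1, 2))) ≈ Add(2.6803, Mul(210.02, I))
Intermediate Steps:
I = Mul(I, Pow(978, Rational(1, 2))) (I = Pow(-978, Rational(1, 2)) = Mul(I, Pow(978, Rational(1, 2))) ≈ Mul(31.273, I))
Function('l')(a, M) = Mul(Add(-4, M), Add(3, a)) (Function('l')(a, M) = Mul(Add(3, a), Add(-4, M)) = Mul(Add(-4, M), Add(3, a)))
m = Pow(Add(-1225, Mul(I, Pow(978, Rational(1, 2)))), Rational(1, 2)) ≈ Add(0.4467, Mul(35.003, I))
Mul(Function('l')(-5, 1), m) = Mul(Add(-12, Mul(-4, -5), Mul(3, 1), Mul(1, -5)), Pow(Add(-1225, Mul(I, Pow(978, Rational(1, 2)))), Rational(1, 2))) = Mul(Add(-12, 20, 3, -5), Pow(Add(-1225, Mul(I, Pow(978, Rational(1, 2)))), Rational(1, 2))) = Mul(6, Pow(Add(-1225, Mul(I, Pow(978, Rational(1, 2)))), Rational(1, 2)))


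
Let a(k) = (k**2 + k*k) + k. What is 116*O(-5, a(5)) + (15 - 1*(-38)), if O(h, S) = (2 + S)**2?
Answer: 376937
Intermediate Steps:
a(k) = k + 2*k**2 (a(k) = (k**2 + k**2) + k = 2*k**2 + k = k + 2*k**2)
116*O(-5, a(5)) + (15 - 1*(-38)) = 116*(2 + 5*(1 + 2*5))**2 + (15 - 1*(-38)) = 116*(2 + 5*(1 + 10))**2 + (15 + 38) = 116*(2 + 5*11)**2 + 53 = 116*(2 + 55)**2 + 53 = 116*57**2 + 53 = 116*3249 + 53 = 376884 + 53 = 376937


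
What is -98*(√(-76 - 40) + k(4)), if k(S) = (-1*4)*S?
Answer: 1568 - 196*I*√29 ≈ 1568.0 - 1055.5*I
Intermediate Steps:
k(S) = -4*S
-98*(√(-76 - 40) + k(4)) = -98*(√(-76 - 40) - 4*4) = -98*(√(-116) - 16) = -98*(2*I*√29 - 16) = -98*(-16 + 2*I*√29) = 1568 - 196*I*√29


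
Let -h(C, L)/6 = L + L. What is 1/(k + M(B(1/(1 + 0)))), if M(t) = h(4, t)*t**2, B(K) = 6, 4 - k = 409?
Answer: -1/2997 ≈ -0.00033367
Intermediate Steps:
h(C, L) = -12*L (h(C, L) = -6*(L + L) = -12*L)
k = -405 (k = 4 - 1*409 = 4 - 409 = -405)
M(t) = -12*t**3 (M(t) = (-12*t)*t**2 = -12*t**3)
1/(k + M(B(1/(1 + 0)))) = 1/(-405 - 12*6**3) = 1/(-405 - 12*216) = 1/(-405 - 2592) = 1/(-2997) = -1/2997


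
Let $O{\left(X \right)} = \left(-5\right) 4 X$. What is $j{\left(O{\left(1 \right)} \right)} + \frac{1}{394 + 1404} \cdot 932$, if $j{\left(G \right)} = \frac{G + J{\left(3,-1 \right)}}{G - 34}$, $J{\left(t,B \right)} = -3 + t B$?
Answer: $\frac{24269}{24273} \approx 0.99984$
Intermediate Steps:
$J{\left(t,B \right)} = -3 + B t$
$O{\left(X \right)} = - 20 X$
$j{\left(G \right)} = \frac{-6 + G}{-34 + G}$ ($j{\left(G \right)} = \frac{G - 6}{G - 34} = \frac{G - 6}{-34 + G} = \frac{-6 + G}{-34 + G}$)
$j{\left(O{\left(1 \right)} \right)} + \frac{1}{394 + 1404} \cdot 932 = \frac{-6 - 20}{-34 - 20} + \frac{1}{394 + 1404} \cdot 932 = \frac{-6 - 20}{-34 - 20} + \frac{1}{1798} \cdot 932 = \frac{1}{-54} \left(-26\right) + \frac{1}{1798} \cdot 932 = \left(- \frac{1}{54}\right) \left(-26\right) + \frac{466}{899} = \frac{13}{27} + \frac{466}{899} = \frac{24269}{24273}$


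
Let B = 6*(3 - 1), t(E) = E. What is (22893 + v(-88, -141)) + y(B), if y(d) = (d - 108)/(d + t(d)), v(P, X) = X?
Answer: 22748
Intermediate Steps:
B = 12 (B = 6*2 = 12)
y(d) = (-108 + d)/(2*d) (y(d) = (d - 108)/(d + d) = (-108 + d)/((2*d)) = (-108 + d)*(1/(2*d)) = (-108 + d)/(2*d))
(22893 + v(-88, -141)) + y(B) = (22893 - 141) + (1/2)*(-108 + 12)/12 = 22752 + (1/2)*(1/12)*(-96) = 22752 - 4 = 22748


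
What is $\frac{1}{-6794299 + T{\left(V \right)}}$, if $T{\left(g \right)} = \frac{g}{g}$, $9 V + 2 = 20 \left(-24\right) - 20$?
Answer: $- \frac{1}{6794298} \approx -1.4718 \cdot 10^{-7}$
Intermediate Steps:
$V = - \frac{502}{9}$ ($V = - \frac{2}{9} + \frac{20 \left(-24\right) - 20}{9} = - \frac{2}{9} + \frac{-480 - 20}{9} = - \frac{2}{9} + \frac{1}{9} \left(-500\right) = - \frac{2}{9} - \frac{500}{9} = - \frac{502}{9} \approx -55.778$)
$T{\left(g \right)} = 1$
$\frac{1}{-6794299 + T{\left(V \right)}} = \frac{1}{-6794299 + 1} = \frac{1}{-6794298} = - \frac{1}{6794298}$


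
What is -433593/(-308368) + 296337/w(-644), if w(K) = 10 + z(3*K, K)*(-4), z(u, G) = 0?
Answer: 45692591973/1541840 ≈ 29635.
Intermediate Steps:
w(K) = 10 (w(K) = 10 + 0*(-4) = 10 + 0 = 10)
-433593/(-308368) + 296337/w(-644) = -433593/(-308368) + 296337/10 = -433593*(-1/308368) + 296337*(⅒) = 433593/308368 + 296337/10 = 45692591973/1541840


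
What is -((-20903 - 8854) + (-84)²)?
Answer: 22701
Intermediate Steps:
-((-20903 - 8854) + (-84)²) = -(-29757 + 7056) = -1*(-22701) = 22701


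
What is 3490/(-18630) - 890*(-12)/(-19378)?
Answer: -13329881/18050607 ≈ -0.73847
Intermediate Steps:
3490/(-18630) - 890*(-12)/(-19378) = 3490*(-1/18630) + 10680*(-1/19378) = -349/1863 - 5340/9689 = -13329881/18050607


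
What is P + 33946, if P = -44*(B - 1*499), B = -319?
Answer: 69938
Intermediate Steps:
P = 35992 (P = -44*(-319 - 1*499) = -44*(-319 - 499) = -44*(-818) = 35992)
P + 33946 = 35992 + 33946 = 69938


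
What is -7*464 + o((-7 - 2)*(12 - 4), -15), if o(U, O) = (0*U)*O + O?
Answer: -3263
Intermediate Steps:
o(U, O) = O (o(U, O) = 0*O + O = 0 + O = O)
-7*464 + o((-7 - 2)*(12 - 4), -15) = -7*464 - 15 = -3248 - 15 = -3263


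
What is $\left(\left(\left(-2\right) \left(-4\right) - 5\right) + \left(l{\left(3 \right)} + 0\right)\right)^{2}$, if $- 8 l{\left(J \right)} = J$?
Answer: $\frac{441}{64} \approx 6.8906$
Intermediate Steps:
$l{\left(J \right)} = - \frac{J}{8}$
$\left(\left(\left(-2\right) \left(-4\right) - 5\right) + \left(l{\left(3 \right)} + 0\right)\right)^{2} = \left(\left(\left(-2\right) \left(-4\right) - 5\right) + \left(\left(- \frac{1}{8}\right) 3 + 0\right)\right)^{2} = \left(\left(8 - 5\right) + \left(- \frac{3}{8} + 0\right)\right)^{2} = \left(3 - \frac{3}{8}\right)^{2} = \left(\frac{21}{8}\right)^{2} = \frac{441}{64}$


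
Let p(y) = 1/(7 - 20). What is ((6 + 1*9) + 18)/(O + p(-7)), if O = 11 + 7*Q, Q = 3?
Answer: 429/415 ≈ 1.0337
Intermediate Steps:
p(y) = -1/13 (p(y) = 1/(-13) = -1/13)
O = 32 (O = 11 + 7*3 = 11 + 21 = 32)
((6 + 1*9) + 18)/(O + p(-7)) = ((6 + 1*9) + 18)/(32 - 1/13) = ((6 + 9) + 18)/(415/13) = (15 + 18)*(13/415) = 33*(13/415) = 429/415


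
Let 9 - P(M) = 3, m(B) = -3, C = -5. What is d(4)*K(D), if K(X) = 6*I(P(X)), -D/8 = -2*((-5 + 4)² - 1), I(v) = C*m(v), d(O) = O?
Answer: 360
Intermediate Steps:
P(M) = 6 (P(M) = 9 - 1*3 = 9 - 3 = 6)
I(v) = 15 (I(v) = -5*(-3) = 15)
D = 0 (D = -(-16)*((-5 + 4)² - 1) = -(-16)*((-1)² - 1) = -(-16)*(1 - 1) = -(-16)*0 = -8*0 = 0)
K(X) = 90 (K(X) = 6*15 = 90)
d(4)*K(D) = 4*90 = 360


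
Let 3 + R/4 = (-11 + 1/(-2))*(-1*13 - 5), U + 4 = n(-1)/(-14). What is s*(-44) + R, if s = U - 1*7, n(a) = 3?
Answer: 9166/7 ≈ 1309.4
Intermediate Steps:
U = -59/14 (U = -4 + 3/(-14) = -4 + 3*(-1/14) = -4 - 3/14 = -59/14 ≈ -4.2143)
R = 816 (R = -12 + 4*((-11 + 1/(-2))*(-1*13 - 5)) = -12 + 4*((-11 - ½)*(-13 - 5)) = -12 + 4*(-23/2*(-18)) = -12 + 4*207 = -12 + 828 = 816)
s = -157/14 (s = -59/14 - 1*7 = -59/14 - 7 = -157/14 ≈ -11.214)
s*(-44) + R = -157/14*(-44) + 816 = 3454/7 + 816 = 9166/7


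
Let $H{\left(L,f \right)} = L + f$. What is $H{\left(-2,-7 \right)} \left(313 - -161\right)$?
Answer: $-4266$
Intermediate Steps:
$H{\left(-2,-7 \right)} \left(313 - -161\right) = \left(-2 - 7\right) \left(313 - -161\right) = - 9 \left(313 + 161\right) = \left(-9\right) 474 = -4266$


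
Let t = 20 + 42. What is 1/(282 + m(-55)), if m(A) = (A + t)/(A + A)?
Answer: 110/31013 ≈ 0.0035469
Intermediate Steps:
t = 62
m(A) = (62 + A)/(2*A) (m(A) = (A + 62)/(A + A) = (62 + A)/((2*A)) = (62 + A)*(1/(2*A)) = (62 + A)/(2*A))
1/(282 + m(-55)) = 1/(282 + (½)*(62 - 55)/(-55)) = 1/(282 + (½)*(-1/55)*7) = 1/(282 - 7/110) = 1/(31013/110) = 110/31013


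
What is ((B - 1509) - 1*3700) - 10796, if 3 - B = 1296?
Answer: -17298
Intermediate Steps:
B = -1293 (B = 3 - 1*1296 = 3 - 1296 = -1293)
((B - 1509) - 1*3700) - 10796 = ((-1293 - 1509) - 1*3700) - 10796 = (-2802 - 3700) - 10796 = -6502 - 10796 = -17298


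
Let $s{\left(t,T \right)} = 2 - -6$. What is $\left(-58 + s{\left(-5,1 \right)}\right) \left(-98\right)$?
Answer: $4900$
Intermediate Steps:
$s{\left(t,T \right)} = 8$ ($s{\left(t,T \right)} = 2 + 6 = 8$)
$\left(-58 + s{\left(-5,1 \right)}\right) \left(-98\right) = \left(-58 + 8\right) \left(-98\right) = \left(-50\right) \left(-98\right) = 4900$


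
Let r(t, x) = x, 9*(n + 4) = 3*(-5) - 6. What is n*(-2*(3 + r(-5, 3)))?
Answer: 76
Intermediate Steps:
n = -19/3 (n = -4 + (3*(-5) - 6)/9 = -4 + (-15 - 6)/9 = -4 + (1/9)*(-21) = -4 - 7/3 = -19/3 ≈ -6.3333)
n*(-2*(3 + r(-5, 3))) = -(-38)*(3 + 3)/3 = -(-38)*6/3 = -19/3*(-12) = 76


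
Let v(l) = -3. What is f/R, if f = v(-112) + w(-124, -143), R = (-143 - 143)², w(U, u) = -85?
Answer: -2/1859 ≈ -0.0010758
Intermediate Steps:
R = 81796 (R = (-286)² = 81796)
f = -88 (f = -3 - 85 = -88)
f/R = -88/81796 = -88*1/81796 = -2/1859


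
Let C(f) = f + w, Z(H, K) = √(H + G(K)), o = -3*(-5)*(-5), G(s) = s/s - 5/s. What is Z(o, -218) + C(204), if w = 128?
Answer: 332 + I*√3515686/218 ≈ 332.0 + 8.601*I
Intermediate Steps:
G(s) = 1 - 5/s
o = -75 (o = 15*(-5) = -75)
Z(H, K) = √(H + (-5 + K)/K)
C(f) = 128 + f (C(f) = f + 128 = 128 + f)
Z(o, -218) + C(204) = √(1 - 75 - 5/(-218)) + (128 + 204) = √(1 - 75 - 5*(-1/218)) + 332 = √(1 - 75 + 5/218) + 332 = √(-16127/218) + 332 = I*√3515686/218 + 332 = 332 + I*√3515686/218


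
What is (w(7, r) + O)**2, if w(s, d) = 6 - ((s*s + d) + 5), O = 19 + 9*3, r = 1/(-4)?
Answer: 49/16 ≈ 3.0625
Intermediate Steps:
r = -1/4 ≈ -0.25000
O = 46 (O = 19 + 27 = 46)
w(s, d) = 1 - d - s**2 (w(s, d) = 6 - ((s**2 + d) + 5) = 6 - ((d + s**2) + 5) = 6 - (5 + d + s**2) = 6 + (-5 - d - s**2) = 1 - d - s**2)
(w(7, r) + O)**2 = ((1 - 1*(-1/4) - 1*7**2) + 46)**2 = ((1 + 1/4 - 1*49) + 46)**2 = ((1 + 1/4 - 49) + 46)**2 = (-191/4 + 46)**2 = (-7/4)**2 = 49/16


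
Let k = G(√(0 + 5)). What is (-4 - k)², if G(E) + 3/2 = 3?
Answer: 121/4 ≈ 30.250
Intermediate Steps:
G(E) = 3/2 (G(E) = -3/2 + 3 = 3/2)
k = 3/2 ≈ 1.5000
(-4 - k)² = (-4 - 1*3/2)² = (-4 - 3/2)² = (-11/2)² = 121/4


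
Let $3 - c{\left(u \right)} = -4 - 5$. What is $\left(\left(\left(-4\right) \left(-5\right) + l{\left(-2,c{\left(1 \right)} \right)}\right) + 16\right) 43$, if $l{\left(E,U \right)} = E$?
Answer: $1462$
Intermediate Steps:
$c{\left(u \right)} = 12$ ($c{\left(u \right)} = 3 - \left(-4 - 5\right) = 3 - -9 = 3 + 9 = 12$)
$\left(\left(\left(-4\right) \left(-5\right) + l{\left(-2,c{\left(1 \right)} \right)}\right) + 16\right) 43 = \left(\left(\left(-4\right) \left(-5\right) - 2\right) + 16\right) 43 = \left(\left(20 - 2\right) + 16\right) 43 = \left(18 + 16\right) 43 = 34 \cdot 43 = 1462$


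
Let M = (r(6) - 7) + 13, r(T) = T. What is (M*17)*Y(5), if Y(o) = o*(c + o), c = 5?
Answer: 10200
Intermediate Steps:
Y(o) = o*(5 + o)
M = 12 (M = (6 - 7) + 13 = -1 + 13 = 12)
(M*17)*Y(5) = (12*17)*(5*(5 + 5)) = 204*(5*10) = 204*50 = 10200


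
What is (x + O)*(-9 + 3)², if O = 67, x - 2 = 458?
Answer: 18972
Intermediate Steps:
x = 460 (x = 2 + 458 = 460)
(x + O)*(-9 + 3)² = (460 + 67)*(-9 + 3)² = 527*(-6)² = 527*36 = 18972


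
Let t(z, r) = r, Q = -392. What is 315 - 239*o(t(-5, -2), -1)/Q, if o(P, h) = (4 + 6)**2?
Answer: 36845/98 ≈ 375.97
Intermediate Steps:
o(P, h) = 100 (o(P, h) = 10**2 = 100)
315 - 239*o(t(-5, -2), -1)/Q = 315 - 23900/(-392) = 315 - 23900*(-1)/392 = 315 - 239*(-25/98) = 315 + 5975/98 = 36845/98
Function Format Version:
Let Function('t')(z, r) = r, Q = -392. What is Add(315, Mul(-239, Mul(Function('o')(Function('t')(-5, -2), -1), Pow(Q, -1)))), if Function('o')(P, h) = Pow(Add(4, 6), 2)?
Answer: Rational(36845, 98) ≈ 375.97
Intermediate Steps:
Function('o')(P, h) = 100 (Function('o')(P, h) = Pow(10, 2) = 100)
Add(315, Mul(-239, Mul(Function('o')(Function('t')(-5, -2), -1), Pow(Q, -1)))) = Add(315, Mul(-239, Mul(100, Pow(-392, -1)))) = Add(315, Mul(-239, Mul(100, Rational(-1, 392)))) = Add(315, Mul(-239, Rational(-25, 98))) = Add(315, Rational(5975, 98)) = Rational(36845, 98)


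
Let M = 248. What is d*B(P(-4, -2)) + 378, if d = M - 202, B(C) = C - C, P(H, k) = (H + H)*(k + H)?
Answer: 378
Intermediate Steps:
P(H, k) = 2*H*(H + k) (P(H, k) = (2*H)*(H + k) = 2*H*(H + k))
B(C) = 0
d = 46 (d = 248 - 202 = 46)
d*B(P(-4, -2)) + 378 = 46*0 + 378 = 0 + 378 = 378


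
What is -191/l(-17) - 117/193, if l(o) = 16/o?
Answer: 624799/3088 ≈ 202.33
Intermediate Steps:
-191/l(-17) - 117/193 = -191/(16/(-17)) - 117/193 = -191/(16*(-1/17)) - 117*1/193 = -191/(-16/17) - 117/193 = -191*(-17/16) - 117/193 = 3247/16 - 117/193 = 624799/3088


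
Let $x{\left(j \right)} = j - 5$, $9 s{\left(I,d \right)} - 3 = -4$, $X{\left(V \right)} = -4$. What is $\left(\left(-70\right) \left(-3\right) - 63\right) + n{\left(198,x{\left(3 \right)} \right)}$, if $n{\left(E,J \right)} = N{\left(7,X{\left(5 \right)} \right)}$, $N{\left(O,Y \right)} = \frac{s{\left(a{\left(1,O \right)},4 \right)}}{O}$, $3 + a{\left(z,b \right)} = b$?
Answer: $\frac{9260}{63} \approx 146.98$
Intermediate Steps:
$a{\left(z,b \right)} = -3 + b$
$s{\left(I,d \right)} = - \frac{1}{9}$ ($s{\left(I,d \right)} = \frac{1}{3} + \frac{1}{9} \left(-4\right) = \frac{1}{3} - \frac{4}{9} = - \frac{1}{9}$)
$x{\left(j \right)} = -5 + j$
$N{\left(O,Y \right)} = - \frac{1}{9 O}$
$n{\left(E,J \right)} = - \frac{1}{63}$ ($n{\left(E,J \right)} = - \frac{1}{9 \cdot 7} = \left(- \frac{1}{9}\right) \frac{1}{7} = - \frac{1}{63}$)
$\left(\left(-70\right) \left(-3\right) - 63\right) + n{\left(198,x{\left(3 \right)} \right)} = \left(\left(-70\right) \left(-3\right) - 63\right) - \frac{1}{63} = \left(210 - 63\right) - \frac{1}{63} = 147 - \frac{1}{63} = \frac{9260}{63}$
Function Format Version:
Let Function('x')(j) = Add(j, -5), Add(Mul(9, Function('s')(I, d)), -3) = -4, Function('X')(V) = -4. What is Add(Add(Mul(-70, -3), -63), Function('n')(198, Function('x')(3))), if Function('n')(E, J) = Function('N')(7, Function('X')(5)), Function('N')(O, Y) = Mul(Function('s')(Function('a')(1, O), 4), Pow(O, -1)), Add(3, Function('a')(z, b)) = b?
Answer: Rational(9260, 63) ≈ 146.98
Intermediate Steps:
Function('a')(z, b) = Add(-3, b)
Function('s')(I, d) = Rational(-1, 9) (Function('s')(I, d) = Add(Rational(1, 3), Mul(Rational(1, 9), -4)) = Add(Rational(1, 3), Rational(-4, 9)) = Rational(-1, 9))
Function('x')(j) = Add(-5, j)
Function('N')(O, Y) = Mul(Rational(-1, 9), Pow(O, -1))
Function('n')(E, J) = Rational(-1, 63) (Function('n')(E, J) = Mul(Rational(-1, 9), Pow(7, -1)) = Mul(Rational(-1, 9), Rational(1, 7)) = Rational(-1, 63))
Add(Add(Mul(-70, -3), -63), Function('n')(198, Function('x')(3))) = Add(Add(Mul(-70, -3), -63), Rational(-1, 63)) = Add(Add(210, -63), Rational(-1, 63)) = Add(147, Rational(-1, 63)) = Rational(9260, 63)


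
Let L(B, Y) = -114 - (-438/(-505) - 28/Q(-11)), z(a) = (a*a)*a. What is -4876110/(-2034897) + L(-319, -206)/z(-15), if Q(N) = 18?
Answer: 25281485285348/10404682723125 ≈ 2.4298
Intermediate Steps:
z(a) = a**3 (z(a) = a**2*a = a**3)
L(B, Y) = -515002/4545 (L(B, Y) = -114 - (-438/(-505) - 28/18) = -114 - (-438*(-1/505) - 28*1/18) = -114 - (438/505 - 14/9) = -114 - 1*(-3128/4545) = -114 + 3128/4545 = -515002/4545)
-4876110/(-2034897) + L(-319, -206)/z(-15) = -4876110/(-2034897) - 515002/(4545*((-15)**3)) = -4876110*(-1/2034897) - 515002/4545/(-3375) = 1625370/678299 - 515002/4545*(-1/3375) = 1625370/678299 + 515002/15339375 = 25281485285348/10404682723125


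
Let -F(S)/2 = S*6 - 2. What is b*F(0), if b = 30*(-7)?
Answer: -840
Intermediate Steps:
F(S) = 4 - 12*S (F(S) = -2*(S*6 - 2) = -2*(6*S - 2) = -2*(-2 + 6*S) = 4 - 12*S)
b = -210
b*F(0) = -210*(4 - 12*0) = -210*(4 + 0) = -210*4 = -840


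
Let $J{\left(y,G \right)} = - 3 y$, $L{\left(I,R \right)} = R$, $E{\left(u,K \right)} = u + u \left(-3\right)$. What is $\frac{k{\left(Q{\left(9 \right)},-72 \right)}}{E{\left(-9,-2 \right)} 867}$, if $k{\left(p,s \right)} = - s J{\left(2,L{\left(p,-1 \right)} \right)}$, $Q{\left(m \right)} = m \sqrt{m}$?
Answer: $- \frac{8}{289} \approx -0.027682$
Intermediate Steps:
$Q{\left(m \right)} = m^{\frac{3}{2}}$
$E{\left(u,K \right)} = - 2 u$ ($E{\left(u,K \right)} = u - 3 u = - 2 u$)
$k{\left(p,s \right)} = 6 s$ ($k{\left(p,s \right)} = - s \left(\left(-3\right) 2\right) = - s \left(-6\right) = 6 s$)
$\frac{k{\left(Q{\left(9 \right)},-72 \right)}}{E{\left(-9,-2 \right)} 867} = \frac{6 \left(-72\right)}{\left(-2\right) \left(-9\right) 867} = - \frac{432}{18 \cdot 867} = - \frac{432}{15606} = \left(-432\right) \frac{1}{15606} = - \frac{8}{289}$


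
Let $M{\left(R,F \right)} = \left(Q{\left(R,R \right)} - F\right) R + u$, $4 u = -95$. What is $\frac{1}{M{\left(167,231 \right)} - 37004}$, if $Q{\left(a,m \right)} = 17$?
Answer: $- \frac{4}{291063} \approx -1.3743 \cdot 10^{-5}$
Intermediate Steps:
$u = - \frac{95}{4}$ ($u = \frac{1}{4} \left(-95\right) = - \frac{95}{4} \approx -23.75$)
$M{\left(R,F \right)} = - \frac{95}{4} + R \left(17 - F\right)$ ($M{\left(R,F \right)} = \left(17 - F\right) R - \frac{95}{4} = R \left(17 - F\right) - \frac{95}{4} = - \frac{95}{4} + R \left(17 - F\right)$)
$\frac{1}{M{\left(167,231 \right)} - 37004} = \frac{1}{\left(- \frac{95}{4} + 17 \cdot 167 - 231 \cdot 167\right) - 37004} = \frac{1}{\left(- \frac{95}{4} + 2839 - 38577\right) - 37004} = \frac{1}{- \frac{143047}{4} - 37004} = \frac{1}{- \frac{291063}{4}} = - \frac{4}{291063}$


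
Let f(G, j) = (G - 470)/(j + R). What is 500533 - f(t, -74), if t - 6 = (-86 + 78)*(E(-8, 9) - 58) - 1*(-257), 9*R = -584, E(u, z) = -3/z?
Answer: 625668587/1250 ≈ 5.0054e+5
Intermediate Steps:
R = -584/9 (R = (⅑)*(-584) = -584/9 ≈ -64.889)
t = 2189/3 (t = 6 + ((-86 + 78)*(-3/9 - 58) - 1*(-257)) = 6 + (-8*(-3*⅑ - 58) + 257) = 6 + (-8*(-⅓ - 58) + 257) = 6 + (-8*(-175/3) + 257) = 6 + (1400/3 + 257) = 6 + 2171/3 = 2189/3 ≈ 729.67)
f(G, j) = (-470 + G)/(-584/9 + j) (f(G, j) = (G - 470)/(j - 584/9) = (-470 + G)/(-584/9 + j))
500533 - f(t, -74) = 500533 - 9*(-470 + 2189/3)/(-584 + 9*(-74)) = 500533 - 9*779/((-584 - 666)*3) = 500533 - 9*779/((-1250)*3) = 500533 - 9*(-1)*779/(1250*3) = 500533 - 1*(-2337/1250) = 500533 + 2337/1250 = 625668587/1250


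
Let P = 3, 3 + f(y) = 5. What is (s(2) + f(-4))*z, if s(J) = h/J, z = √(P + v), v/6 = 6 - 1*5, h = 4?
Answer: 12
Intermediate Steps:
f(y) = 2 (f(y) = -3 + 5 = 2)
v = 6 (v = 6*(6 - 1*5) = 6*(6 - 5) = 6*1 = 6)
z = 3 (z = √(3 + 6) = √9 = 3)
s(J) = 4/J
(s(2) + f(-4))*z = (4/2 + 2)*3 = (4*(½) + 2)*3 = (2 + 2)*3 = 4*3 = 12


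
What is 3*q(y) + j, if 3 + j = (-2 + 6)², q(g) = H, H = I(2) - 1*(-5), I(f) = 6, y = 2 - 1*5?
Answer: 46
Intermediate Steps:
y = -3 (y = 2 - 5 = -3)
H = 11 (H = 6 - 1*(-5) = 6 + 5 = 11)
q(g) = 11
j = 13 (j = -3 + (-2 + 6)² = -3 + 4² = -3 + 16 = 13)
3*q(y) + j = 3*11 + 13 = 33 + 13 = 46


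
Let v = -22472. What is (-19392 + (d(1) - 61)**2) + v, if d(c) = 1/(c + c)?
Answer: -152815/4 ≈ -38204.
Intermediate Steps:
d(c) = 1/(2*c)
(-19392 + (d(1) - 61)**2) + v = (-19392 + ((1/2)/1 - 61)**2) - 22472 = (-19392 + ((1/2)*1 - 61)**2) - 22472 = (-19392 + (1/2 - 61)**2) - 22472 = (-19392 + (-121/2)**2) - 22472 = (-19392 + 14641/4) - 22472 = -62927/4 - 22472 = -152815/4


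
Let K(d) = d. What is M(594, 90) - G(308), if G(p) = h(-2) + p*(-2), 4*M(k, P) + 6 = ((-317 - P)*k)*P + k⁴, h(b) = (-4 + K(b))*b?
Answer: 62235743543/2 ≈ 3.1118e+10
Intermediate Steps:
h(b) = b*(-4 + b) (h(b) = (-4 + b)*b = b*(-4 + b))
M(k, P) = -3/2 + k⁴/4 + P*k*(-317 - P)/4 (M(k, P) = -3/2 + (((-317 - P)*k)*P + k⁴)/4 = -3/2 + ((k*(-317 - P))*P + k⁴)/4 = -3/2 + (P*k*(-317 - P) + k⁴)/4 = -3/2 + (k⁴ + P*k*(-317 - P))/4 = -3/2 + (k⁴/4 + P*k*(-317 - P)/4) = -3/2 + k⁴/4 + P*k*(-317 - P)/4)
G(p) = 12 - 2*p (G(p) = -2*(-4 - 2) + p*(-2) = -2*(-6) - 2*p = 12 - 2*p)
M(594, 90) - G(308) = (-3/2 + (¼)*594⁴ - 317/4*90*594 - ¼*594*90²) - (12 - 2*308) = (-3/2 + (¼)*124493242896 - 4236705 - ¼*594*8100) - (12 - 616) = (-3/2 + 31123310724 - 4236705 - 1202850) - 1*(-604) = 62235742335/2 + 604 = 62235743543/2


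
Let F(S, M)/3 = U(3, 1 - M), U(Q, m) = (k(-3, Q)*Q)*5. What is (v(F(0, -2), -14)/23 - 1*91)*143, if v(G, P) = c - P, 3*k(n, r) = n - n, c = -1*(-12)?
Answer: -295581/23 ≈ -12851.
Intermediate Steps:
c = 12
k(n, r) = 0 (k(n, r) = (n - n)/3 = (⅓)*0 = 0)
U(Q, m) = 0 (U(Q, m) = (0*Q)*5 = 0*5 = 0)
F(S, M) = 0 (F(S, M) = 3*0 = 0)
v(G, P) = 12 - P
(v(F(0, -2), -14)/23 - 1*91)*143 = ((12 - 1*(-14))/23 - 1*91)*143 = ((12 + 14)*(1/23) - 91)*143 = (26*(1/23) - 91)*143 = (26/23 - 91)*143 = -2067/23*143 = -295581/23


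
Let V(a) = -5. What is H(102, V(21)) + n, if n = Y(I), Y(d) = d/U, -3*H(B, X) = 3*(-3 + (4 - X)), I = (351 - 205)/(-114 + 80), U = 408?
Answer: -41689/6936 ≈ -6.0105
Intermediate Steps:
I = -73/17 (I = 146/(-34) = 146*(-1/34) = -73/17 ≈ -4.2941)
H(B, X) = -1 + X (H(B, X) = -(-3 + (4 - X)) = -(1 - X) = -(3 - 3*X)/3 = -1 + X)
Y(d) = d/408
n = -73/6936 (n = (1/408)*(-73/17) = -73/6936 ≈ -0.010525)
H(102, V(21)) + n = (-1 - 5) - 73/6936 = -6 - 73/6936 = -41689/6936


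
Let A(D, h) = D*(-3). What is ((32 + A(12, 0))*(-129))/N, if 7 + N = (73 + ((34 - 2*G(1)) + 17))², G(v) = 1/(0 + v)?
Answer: 172/4959 ≈ 0.034684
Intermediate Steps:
A(D, h) = -3*D
G(v) = 1/v
N = 14877 (N = -7 + (73 + ((34 - 2/1) + 17))² = -7 + (73 + ((34 - 2*1) + 17))² = -7 + (73 + ((34 - 2) + 17))² = -7 + (73 + (32 + 17))² = -7 + (73 + 49)² = -7 + 122² = -7 + 14884 = 14877)
((32 + A(12, 0))*(-129))/N = ((32 - 3*12)*(-129))/14877 = ((32 - 36)*(-129))*(1/14877) = -4*(-129)*(1/14877) = 516*(1/14877) = 172/4959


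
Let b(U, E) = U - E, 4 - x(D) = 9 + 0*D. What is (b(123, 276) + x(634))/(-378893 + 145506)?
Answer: 158/233387 ≈ 0.00067699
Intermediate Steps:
x(D) = -5 (x(D) = 4 - (9 + 0*D) = 4 - (9 + 0) = 4 - 1*9 = 4 - 9 = -5)
(b(123, 276) + x(634))/(-378893 + 145506) = ((123 - 1*276) - 5)/(-378893 + 145506) = ((123 - 276) - 5)/(-233387) = (-153 - 5)*(-1/233387) = -158*(-1/233387) = 158/233387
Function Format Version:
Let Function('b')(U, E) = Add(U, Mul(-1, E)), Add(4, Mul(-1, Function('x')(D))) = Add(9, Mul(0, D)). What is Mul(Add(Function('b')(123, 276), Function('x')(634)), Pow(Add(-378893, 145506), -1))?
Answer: Rational(158, 233387) ≈ 0.00067699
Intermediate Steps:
Function('x')(D) = -5 (Function('x')(D) = Add(4, Mul(-1, Add(9, Mul(0, D)))) = Add(4, Mul(-1, Add(9, 0))) = Add(4, Mul(-1, 9)) = Add(4, -9) = -5)
Mul(Add(Function('b')(123, 276), Function('x')(634)), Pow(Add(-378893, 145506), -1)) = Mul(Add(Add(123, Mul(-1, 276)), -5), Pow(Add(-378893, 145506), -1)) = Mul(Add(Add(123, -276), -5), Pow(-233387, -1)) = Mul(Add(-153, -5), Rational(-1, 233387)) = Mul(-158, Rational(-1, 233387)) = Rational(158, 233387)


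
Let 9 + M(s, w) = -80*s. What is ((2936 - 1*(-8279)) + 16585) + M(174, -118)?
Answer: 13871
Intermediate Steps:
M(s, w) = -9 - 80*s
((2936 - 1*(-8279)) + 16585) + M(174, -118) = ((2936 - 1*(-8279)) + 16585) + (-9 - 80*174) = ((2936 + 8279) + 16585) + (-9 - 13920) = (11215 + 16585) - 13929 = 27800 - 13929 = 13871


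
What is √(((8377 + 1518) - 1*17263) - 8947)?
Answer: I*√16315 ≈ 127.73*I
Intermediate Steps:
√(((8377 + 1518) - 1*17263) - 8947) = √((9895 - 17263) - 8947) = √(-7368 - 8947) = √(-16315) = I*√16315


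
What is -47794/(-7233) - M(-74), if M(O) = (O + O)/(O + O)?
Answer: 40561/7233 ≈ 5.6078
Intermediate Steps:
M(O) = 1 (M(O) = (2*O)/((2*O)) = (2*O)*(1/(2*O)) = 1)
-47794/(-7233) - M(-74) = -47794/(-7233) - 1*1 = -47794*(-1/7233) - 1 = 47794/7233 - 1 = 40561/7233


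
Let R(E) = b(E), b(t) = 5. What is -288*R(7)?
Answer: -1440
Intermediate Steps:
R(E) = 5
-288*R(7) = -288*5 = -1440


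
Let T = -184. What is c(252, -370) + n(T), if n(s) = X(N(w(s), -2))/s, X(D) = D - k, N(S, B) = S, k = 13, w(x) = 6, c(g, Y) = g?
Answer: 46375/184 ≈ 252.04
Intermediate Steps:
X(D) = -13 + D (X(D) = D - 1*13 = D - 13 = -13 + D)
n(s) = -7/s (n(s) = (-13 + 6)/s = -7/s)
c(252, -370) + n(T) = 252 - 7/(-184) = 252 - 7*(-1/184) = 252 + 7/184 = 46375/184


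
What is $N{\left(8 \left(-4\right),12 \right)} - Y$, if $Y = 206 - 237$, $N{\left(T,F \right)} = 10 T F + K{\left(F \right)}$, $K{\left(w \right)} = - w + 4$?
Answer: $-3817$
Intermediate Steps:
$K{\left(w \right)} = 4 - w$
$N{\left(T,F \right)} = 4 - F + 10 F T$ ($N{\left(T,F \right)} = 10 T F - \left(-4 + F\right) = 10 F T - \left(-4 + F\right) = 4 - F + 10 F T$)
$Y = -31$ ($Y = 206 - 237 = -31$)
$N{\left(8 \left(-4\right),12 \right)} - Y = \left(4 - 12 + 10 \cdot 12 \cdot 8 \left(-4\right)\right) - -31 = \left(4 - 12 + 10 \cdot 12 \left(-32\right)\right) + 31 = \left(4 - 12 - 3840\right) + 31 = -3848 + 31 = -3817$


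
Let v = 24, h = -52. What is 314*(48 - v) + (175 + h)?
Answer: 7659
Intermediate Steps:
314*(48 - v) + (175 + h) = 314*(48 - 1*24) + (175 - 52) = 314*(48 - 24) + 123 = 314*24 + 123 = 7536 + 123 = 7659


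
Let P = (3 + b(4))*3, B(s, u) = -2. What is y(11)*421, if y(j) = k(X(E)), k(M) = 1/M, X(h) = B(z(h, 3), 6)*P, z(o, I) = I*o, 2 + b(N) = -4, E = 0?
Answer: 421/18 ≈ 23.389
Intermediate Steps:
b(N) = -6 (b(N) = -2 - 4 = -6)
P = -9 (P = (3 - 6)*3 = -3*3 = -9)
X(h) = 18 (X(h) = -2*(-9) = 18)
y(j) = 1/18
y(11)*421 = (1/18)*421 = 421/18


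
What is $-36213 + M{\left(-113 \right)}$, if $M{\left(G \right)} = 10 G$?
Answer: $-37343$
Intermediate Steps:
$-36213 + M{\left(-113 \right)} = -36213 + 10 \left(-113\right) = -36213 - 1130 = -37343$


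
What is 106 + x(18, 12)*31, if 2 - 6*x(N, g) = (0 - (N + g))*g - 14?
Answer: 6146/3 ≈ 2048.7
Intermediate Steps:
x(N, g) = 8/3 - g*(-N - g)/6 (x(N, g) = ⅓ - ((0 - (N + g))*g - 14)/6 = ⅓ - ((0 + (-N - g))*g - 14)/6 = ⅓ - ((-N - g)*g - 14)/6 = ⅓ - (g*(-N - g) - 14)/6 = ⅓ - (-14 + g*(-N - g))/6 = ⅓ + (7/3 - g*(-N - g)/6) = 8/3 - g*(-N - g)/6)
106 + x(18, 12)*31 = 106 + (8/3 + (⅙)*12² + (⅙)*18*12)*31 = 106 + (8/3 + (⅙)*144 + 36)*31 = 106 + (8/3 + 24 + 36)*31 = 106 + (188/3)*31 = 106 + 5828/3 = 6146/3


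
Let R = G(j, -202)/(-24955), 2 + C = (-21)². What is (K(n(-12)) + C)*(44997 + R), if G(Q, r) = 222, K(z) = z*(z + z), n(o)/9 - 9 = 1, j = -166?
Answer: 2669133093201/3565 ≈ 7.4870e+8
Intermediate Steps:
n(o) = 90 (n(o) = 81 + 9*1 = 81 + 9 = 90)
K(z) = 2*z² (K(z) = z*(2*z) = 2*z²)
C = 439 (C = -2 + (-21)² = -2 + 441 = 439)
R = -222/24955 (R = 222/(-24955) = 222*(-1/24955) = -222/24955 ≈ -0.0088960)
(K(n(-12)) + C)*(44997 + R) = (2*90² + 439)*(44997 - 222/24955) = (2*8100 + 439)*(1122899913/24955) = (16200 + 439)*(1122899913/24955) = 16639*(1122899913/24955) = 2669133093201/3565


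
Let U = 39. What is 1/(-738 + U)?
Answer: -1/699 ≈ -0.0014306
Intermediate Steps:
1/(-738 + U) = 1/(-738 + 39) = 1/(-699) = -1/699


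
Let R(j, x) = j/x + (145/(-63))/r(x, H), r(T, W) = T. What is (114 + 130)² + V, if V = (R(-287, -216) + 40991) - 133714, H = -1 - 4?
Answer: -225795235/6804 ≈ -33186.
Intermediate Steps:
H = -5
R(j, x) = -145/(63*x) + j/x (R(j, x) = j/x + (145/(-63))/x = j/x + (145*(-1/63))/x = j/x - 145/(63*x) = -145/(63*x) + j/x)
V = -630878179/6804 (V = ((-145/63 - 287)/(-216) + 40991) - 133714 = (-1/216*(-18226/63) + 40991) - 133714 = (9113/6804 + 40991) - 133714 = 278911877/6804 - 133714 = -630878179/6804 ≈ -92722.)
(114 + 130)² + V = (114 + 130)² - 630878179/6804 = 244² - 630878179/6804 = 59536 - 630878179/6804 = -225795235/6804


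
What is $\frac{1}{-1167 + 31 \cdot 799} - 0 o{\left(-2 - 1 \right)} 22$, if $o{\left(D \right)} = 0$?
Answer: $\frac{1}{23602} \approx 4.2369 \cdot 10^{-5}$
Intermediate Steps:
$\frac{1}{-1167 + 31 \cdot 799} - 0 o{\left(-2 - 1 \right)} 22 = \frac{1}{-1167 + 31 \cdot 799} - 0 \cdot 0 \cdot 22 = \frac{1}{-1167 + 24769} - 0 \cdot 22 = \frac{1}{23602} - 0 = \frac{1}{23602} + 0 = \frac{1}{23602}$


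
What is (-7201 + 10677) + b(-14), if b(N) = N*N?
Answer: 3672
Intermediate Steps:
b(N) = N²
(-7201 + 10677) + b(-14) = (-7201 + 10677) + (-14)² = 3476 + 196 = 3672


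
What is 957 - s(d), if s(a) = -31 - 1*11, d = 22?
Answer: 999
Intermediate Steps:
s(a) = -42 (s(a) = -31 - 11 = -42)
957 - s(d) = 957 - 1*(-42) = 957 + 42 = 999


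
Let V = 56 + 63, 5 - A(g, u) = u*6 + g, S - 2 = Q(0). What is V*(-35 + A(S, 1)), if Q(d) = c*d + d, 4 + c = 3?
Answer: -4522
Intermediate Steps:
c = -1 (c = -4 + 3 = -1)
Q(d) = 0 (Q(d) = -d + d = 0)
S = 2 (S = 2 + 0 = 2)
A(g, u) = 5 - g - 6*u (A(g, u) = 5 - (u*6 + g) = 5 - (6*u + g) = 5 - (g + 6*u) = 5 + (-g - 6*u) = 5 - g - 6*u)
V = 119
V*(-35 + A(S, 1)) = 119*(-35 + (5 - 1*2 - 6*1)) = 119*(-35 + (5 - 2 - 6)) = 119*(-35 - 3) = 119*(-38) = -4522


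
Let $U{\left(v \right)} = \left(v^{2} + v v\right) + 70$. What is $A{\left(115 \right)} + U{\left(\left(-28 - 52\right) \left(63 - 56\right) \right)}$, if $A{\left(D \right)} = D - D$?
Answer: $627270$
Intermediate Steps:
$U{\left(v \right)} = 70 + 2 v^{2}$ ($U{\left(v \right)} = \left(v^{2} + v^{2}\right) + 70 = 2 v^{2} + 70 = 70 + 2 v^{2}$)
$A{\left(D \right)} = 0$
$A{\left(115 \right)} + U{\left(\left(-28 - 52\right) \left(63 - 56\right) \right)} = 0 + \left(70 + 2 \left(\left(-28 - 52\right) \left(63 - 56\right)\right)^{2}\right) = 0 + \left(70 + 2 \left(\left(-80\right) 7\right)^{2}\right) = 0 + \left(70 + 2 \left(-560\right)^{2}\right) = 0 + \left(70 + 2 \cdot 313600\right) = 0 + \left(70 + 627200\right) = 0 + 627270 = 627270$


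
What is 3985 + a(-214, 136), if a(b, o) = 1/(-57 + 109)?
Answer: 207221/52 ≈ 3985.0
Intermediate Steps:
a(b, o) = 1/52
3985 + a(-214, 136) = 3985 + 1/52 = 207221/52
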